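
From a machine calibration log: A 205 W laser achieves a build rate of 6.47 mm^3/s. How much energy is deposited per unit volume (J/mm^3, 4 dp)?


SE = 205 / 6.47 = 31.6847 J/mm^3


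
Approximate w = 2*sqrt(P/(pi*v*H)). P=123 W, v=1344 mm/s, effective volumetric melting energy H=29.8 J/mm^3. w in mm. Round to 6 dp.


w = 2*sqrt(123/(pi*1344*29.8)) = 0.062532 mm


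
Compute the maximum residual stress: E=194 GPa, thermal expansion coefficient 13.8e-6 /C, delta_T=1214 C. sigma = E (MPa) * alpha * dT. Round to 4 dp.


sigma = 194*1000 * 13.8e-6 * 1214 = 3250.1208 MPa


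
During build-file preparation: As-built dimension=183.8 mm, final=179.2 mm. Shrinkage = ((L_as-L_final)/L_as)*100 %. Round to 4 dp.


Shrinkage = ((183.8-179.2)/183.8)*100 = 2.5027 %


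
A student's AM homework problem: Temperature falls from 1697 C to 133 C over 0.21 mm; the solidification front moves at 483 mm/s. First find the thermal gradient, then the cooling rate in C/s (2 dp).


G = (1697-133)/0.21 = 7447.61904762 C/mm
CR = 7447.61904762 * 483 = 3597200.0 C/s


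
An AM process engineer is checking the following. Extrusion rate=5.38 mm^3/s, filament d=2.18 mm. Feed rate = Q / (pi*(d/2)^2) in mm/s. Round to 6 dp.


A = pi*(2.18/2)^2 = 3.732526
v = 5.38 / 3.732526 = 1.441383 mm/s


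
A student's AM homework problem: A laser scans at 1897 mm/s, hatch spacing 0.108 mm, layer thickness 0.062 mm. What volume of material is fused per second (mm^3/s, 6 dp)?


Rate = 1897 * 0.108 * 0.062 = 12.702312 mm^3/s


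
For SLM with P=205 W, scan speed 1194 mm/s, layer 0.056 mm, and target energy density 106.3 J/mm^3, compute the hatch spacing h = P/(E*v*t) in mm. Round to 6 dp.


h = 205 / (106.3*1194*0.056) = 0.028842 mm


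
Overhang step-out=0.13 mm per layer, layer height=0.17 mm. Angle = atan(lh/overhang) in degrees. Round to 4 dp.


angle = atan(0.17/0.13) = 52.5946 degrees


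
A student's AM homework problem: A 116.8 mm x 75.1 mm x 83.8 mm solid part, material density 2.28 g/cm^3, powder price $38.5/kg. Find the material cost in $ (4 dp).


V = 116.8 * 75.1 * 83.8 = 735066.784 mm^3 = 735.066784 cm^3
Mass = 735.066784 * 2.28 / 1000 = 1.67595227 kg
Cost = 1.67595227 * 38.5 = 64.5242 $


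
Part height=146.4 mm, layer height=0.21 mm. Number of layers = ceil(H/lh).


Layers = ceil(146.4/0.21) = 698


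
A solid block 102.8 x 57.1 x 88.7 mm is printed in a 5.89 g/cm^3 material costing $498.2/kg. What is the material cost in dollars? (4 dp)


V = 102.8 * 57.1 * 88.7 = 520658.356 mm^3 = 520.658356 cm^3
Mass = 520.658356 * 5.89 / 1000 = 3.06667772 kg
Cost = 3.06667772 * 498.2 = 1527.8188 $


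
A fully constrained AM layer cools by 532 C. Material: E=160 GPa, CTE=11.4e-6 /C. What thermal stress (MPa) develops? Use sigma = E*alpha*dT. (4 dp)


sigma = 160*1000 * 11.4e-6 * 532 = 970.368 MPa


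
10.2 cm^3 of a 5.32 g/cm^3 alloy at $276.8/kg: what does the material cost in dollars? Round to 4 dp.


Mass = 10.2*5.32/1000 = 0.054264 kg
Cost = 0.054264 * 276.8 = 15.0203 $


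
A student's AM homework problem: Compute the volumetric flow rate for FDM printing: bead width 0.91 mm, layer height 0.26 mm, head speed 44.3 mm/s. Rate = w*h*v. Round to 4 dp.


Rate = 0.91 * 0.26 * 44.3 = 10.4814 mm^3/s


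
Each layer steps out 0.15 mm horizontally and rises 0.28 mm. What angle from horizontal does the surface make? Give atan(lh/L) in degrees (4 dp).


angle = atan(0.28/0.15) = 61.8214 degrees


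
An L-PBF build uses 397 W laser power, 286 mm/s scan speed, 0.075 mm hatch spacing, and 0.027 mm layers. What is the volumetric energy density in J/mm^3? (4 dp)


E = 397 / (286*0.075*0.027) = 685.4874 J/mm^3


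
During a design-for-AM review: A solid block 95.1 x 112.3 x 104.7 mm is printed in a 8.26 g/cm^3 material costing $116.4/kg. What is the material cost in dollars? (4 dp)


V = 95.1 * 112.3 * 104.7 = 1118167.731 mm^3 = 1118.167731 cm^3
Mass = 1118.167731 * 8.26 / 1000 = 9.23606546 kg
Cost = 9.23606546 * 116.4 = 1075.078 $


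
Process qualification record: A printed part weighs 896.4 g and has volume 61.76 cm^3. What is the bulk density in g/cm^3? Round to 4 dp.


rho = 896.4 / 61.76 = 14.5142 g/cm^3


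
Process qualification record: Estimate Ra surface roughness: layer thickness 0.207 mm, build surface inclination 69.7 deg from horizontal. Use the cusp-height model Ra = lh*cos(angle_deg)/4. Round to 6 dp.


Ra = 0.207 * cos(69.7) / 4 = 0.017954 mm


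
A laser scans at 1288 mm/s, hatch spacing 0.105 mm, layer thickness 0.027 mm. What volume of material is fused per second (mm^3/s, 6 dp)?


Rate = 1288 * 0.105 * 0.027 = 3.65148 mm^3/s


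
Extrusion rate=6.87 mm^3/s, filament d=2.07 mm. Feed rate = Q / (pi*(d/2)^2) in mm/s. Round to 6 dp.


A = pi*(2.07/2)^2 = 3.365353
v = 6.87 / 3.365353 = 2.041391 mm/s


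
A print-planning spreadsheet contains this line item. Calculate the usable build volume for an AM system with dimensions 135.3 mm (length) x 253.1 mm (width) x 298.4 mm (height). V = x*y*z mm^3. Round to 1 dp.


V = 135.3 * 253.1 * 298.4 = 10218537.9 mm^3


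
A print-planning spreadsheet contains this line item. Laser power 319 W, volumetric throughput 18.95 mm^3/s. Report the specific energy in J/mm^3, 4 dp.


SE = 319 / 18.95 = 16.8338 J/mm^3


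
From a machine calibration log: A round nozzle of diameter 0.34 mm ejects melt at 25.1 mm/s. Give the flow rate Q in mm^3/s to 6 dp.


A = pi*(0.34/2)^2 = 0.09079203 mm^2
Q = 0.09079203 * 25.1 = 2.27888 mm^3/s


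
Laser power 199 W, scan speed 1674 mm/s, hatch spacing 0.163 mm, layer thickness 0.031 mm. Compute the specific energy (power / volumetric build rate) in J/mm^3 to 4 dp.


Build rate = 1674 * 0.163 * 0.031 = 8.458722 mm^3/s
SE = 199 / 8.458722 = 23.526 J/mm^3


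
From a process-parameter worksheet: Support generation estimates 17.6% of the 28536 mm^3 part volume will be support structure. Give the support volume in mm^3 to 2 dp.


V_support = 28536 * 0.176 = 5022.34 mm^3


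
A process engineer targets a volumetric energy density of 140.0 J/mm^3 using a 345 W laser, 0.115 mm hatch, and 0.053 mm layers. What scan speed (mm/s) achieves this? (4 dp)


v = 345 / (140.0*0.115*0.053) = 404.3127 mm/s


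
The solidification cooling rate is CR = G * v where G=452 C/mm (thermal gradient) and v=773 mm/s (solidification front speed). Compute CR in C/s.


CR = 452 * 773 = 349396 C/s


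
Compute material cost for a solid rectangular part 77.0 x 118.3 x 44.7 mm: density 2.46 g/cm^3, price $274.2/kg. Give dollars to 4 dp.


V = 77.0 * 118.3 * 44.7 = 407176.77 mm^3 = 407.17677 cm^3
Mass = 407.17677 * 2.46 / 1000 = 1.00165485 kg
Cost = 1.00165485 * 274.2 = 274.6538 $


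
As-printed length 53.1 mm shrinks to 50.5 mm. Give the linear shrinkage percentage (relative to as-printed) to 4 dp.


Shrinkage = ((53.1-50.5)/53.1)*100 = 4.8964 %


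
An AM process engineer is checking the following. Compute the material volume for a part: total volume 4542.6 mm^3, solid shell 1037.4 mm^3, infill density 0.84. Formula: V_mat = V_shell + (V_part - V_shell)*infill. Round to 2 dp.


V_infill = (4542.6 - 1037.4) * 0.84 = 2944.37
V_total = 1037.4 + 2944.37 = 3981.77 mm^3


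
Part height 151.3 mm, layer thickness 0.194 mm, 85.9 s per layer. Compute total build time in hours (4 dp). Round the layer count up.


Layers = ceil(151.3/0.194) = 780
t = 780 * 85.9 / 3600 = 18.6117 hrs


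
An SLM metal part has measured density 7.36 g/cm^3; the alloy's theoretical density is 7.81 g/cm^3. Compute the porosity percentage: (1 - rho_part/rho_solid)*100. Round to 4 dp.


Porosity = (1-7.36/7.81)*100 = 5.7618 %


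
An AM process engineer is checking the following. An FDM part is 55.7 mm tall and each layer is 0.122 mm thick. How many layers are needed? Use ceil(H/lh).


Layers = ceil(55.7/0.122) = 457


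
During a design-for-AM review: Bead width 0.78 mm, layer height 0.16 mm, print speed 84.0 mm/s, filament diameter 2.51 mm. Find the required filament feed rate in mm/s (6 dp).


Q = 0.78 * 0.16 * 84.0 = 10.4832 mm^3/s
A_fil = pi*(2.51/2)^2 = 4.94808697 mm^2
v_feed = 10.4832 / 4.94808697 = 2.118637 mm/s


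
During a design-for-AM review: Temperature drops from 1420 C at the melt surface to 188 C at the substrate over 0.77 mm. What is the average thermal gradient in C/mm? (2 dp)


G = (1420-188)/0.77 = 1600.0 C/mm


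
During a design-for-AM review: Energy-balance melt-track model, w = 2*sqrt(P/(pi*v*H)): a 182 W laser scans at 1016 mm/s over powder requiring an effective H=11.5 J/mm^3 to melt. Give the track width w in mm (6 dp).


w = 2*sqrt(182/(pi*1016*11.5)) = 0.14083 mm


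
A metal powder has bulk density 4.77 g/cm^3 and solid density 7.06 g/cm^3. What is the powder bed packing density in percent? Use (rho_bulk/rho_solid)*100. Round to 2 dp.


Packing = (4.77/7.06)*100 = 67.56 %


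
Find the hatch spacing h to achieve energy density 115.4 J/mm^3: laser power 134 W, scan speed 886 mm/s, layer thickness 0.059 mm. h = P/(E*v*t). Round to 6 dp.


h = 134 / (115.4*886*0.059) = 0.022213 mm


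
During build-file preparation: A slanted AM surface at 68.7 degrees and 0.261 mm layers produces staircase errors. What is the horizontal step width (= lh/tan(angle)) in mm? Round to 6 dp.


step = 0.261 / tan(68.7) = 0.10176 mm


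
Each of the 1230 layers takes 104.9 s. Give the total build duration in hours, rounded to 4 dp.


t = 1230 * 104.9 / 3600 = 35.8408 hrs


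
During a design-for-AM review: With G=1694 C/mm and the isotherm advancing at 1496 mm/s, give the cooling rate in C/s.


CR = 1694 * 1496 = 2534224 C/s


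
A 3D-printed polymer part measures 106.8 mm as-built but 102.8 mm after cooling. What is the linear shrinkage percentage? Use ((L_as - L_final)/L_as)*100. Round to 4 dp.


Shrinkage = ((106.8-102.8)/106.8)*100 = 3.7453 %


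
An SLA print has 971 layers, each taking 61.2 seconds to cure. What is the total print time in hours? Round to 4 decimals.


t = 971 * 61.2 / 3600 = 16.507 hrs


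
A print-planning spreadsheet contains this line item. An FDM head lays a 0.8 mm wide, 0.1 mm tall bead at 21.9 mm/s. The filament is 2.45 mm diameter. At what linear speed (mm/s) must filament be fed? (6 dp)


Q = 0.8 * 0.1 * 21.9 = 1.752 mm^3/s
A_fil = pi*(2.45/2)^2 = 4.71435248 mm^2
v_feed = 1.752 / 4.71435248 = 0.371631 mm/s


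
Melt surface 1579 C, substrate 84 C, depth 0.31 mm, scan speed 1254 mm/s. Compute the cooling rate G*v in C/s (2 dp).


G = (1579-84)/0.31 = 4822.58064516 C/mm
CR = 4822.58064516 * 1254 = 6047516.13 C/s


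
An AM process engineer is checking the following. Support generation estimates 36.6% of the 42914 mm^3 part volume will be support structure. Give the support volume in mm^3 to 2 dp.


V_support = 42914 * 0.366 = 15706.52 mm^3


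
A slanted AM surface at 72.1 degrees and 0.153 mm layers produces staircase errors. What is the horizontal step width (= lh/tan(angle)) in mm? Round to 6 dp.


step = 0.153 / tan(72.1) = 0.049418 mm


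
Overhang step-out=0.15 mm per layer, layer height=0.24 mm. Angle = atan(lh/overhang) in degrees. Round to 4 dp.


angle = atan(0.24/0.15) = 57.9946 degrees


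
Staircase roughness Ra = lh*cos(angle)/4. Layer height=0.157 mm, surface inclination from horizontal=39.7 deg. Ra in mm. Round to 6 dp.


Ra = 0.157 * cos(39.7) / 4 = 0.030199 mm


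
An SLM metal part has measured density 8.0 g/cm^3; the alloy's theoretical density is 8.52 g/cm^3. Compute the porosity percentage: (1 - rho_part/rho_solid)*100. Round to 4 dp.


Porosity = (1-8.0/8.52)*100 = 6.1033 %


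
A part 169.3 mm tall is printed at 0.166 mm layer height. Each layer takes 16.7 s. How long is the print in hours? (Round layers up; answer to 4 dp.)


Layers = ceil(169.3/0.166) = 1020
t = 1020 * 16.7 / 3600 = 4.7317 hrs


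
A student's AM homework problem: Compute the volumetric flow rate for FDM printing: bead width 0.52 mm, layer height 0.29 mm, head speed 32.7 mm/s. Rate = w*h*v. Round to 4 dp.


Rate = 0.52 * 0.29 * 32.7 = 4.9312 mm^3/s


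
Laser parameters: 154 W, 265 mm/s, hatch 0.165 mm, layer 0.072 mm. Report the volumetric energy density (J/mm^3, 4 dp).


E = 154 / (265*0.165*0.072) = 48.9168 J/mm^3


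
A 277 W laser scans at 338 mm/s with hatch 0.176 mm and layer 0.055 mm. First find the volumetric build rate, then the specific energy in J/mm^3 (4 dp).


Build rate = 338 * 0.176 * 0.055 = 3.27184 mm^3/s
SE = 277 / 3.27184 = 84.6618 J/mm^3


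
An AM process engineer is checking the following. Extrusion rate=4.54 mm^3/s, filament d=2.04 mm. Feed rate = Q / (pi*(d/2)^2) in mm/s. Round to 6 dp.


A = pi*(2.04/2)^2 = 3.268513
v = 4.54 / 3.268513 = 1.389011 mm/s


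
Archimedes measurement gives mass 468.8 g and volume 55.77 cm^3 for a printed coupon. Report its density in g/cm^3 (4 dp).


rho = 468.8 / 55.77 = 8.406 g/cm^3


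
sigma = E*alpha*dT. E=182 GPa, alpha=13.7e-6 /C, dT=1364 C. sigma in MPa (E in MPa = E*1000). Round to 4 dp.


sigma = 182*1000 * 13.7e-6 * 1364 = 3400.9976 MPa


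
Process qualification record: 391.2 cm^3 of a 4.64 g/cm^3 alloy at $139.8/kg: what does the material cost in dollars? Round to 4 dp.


Mass = 391.2*4.64/1000 = 1.815168 kg
Cost = 1.815168 * 139.8 = 253.7605 $


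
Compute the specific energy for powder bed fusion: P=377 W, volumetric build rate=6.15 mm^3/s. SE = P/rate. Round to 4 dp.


SE = 377 / 6.15 = 61.3008 J/mm^3


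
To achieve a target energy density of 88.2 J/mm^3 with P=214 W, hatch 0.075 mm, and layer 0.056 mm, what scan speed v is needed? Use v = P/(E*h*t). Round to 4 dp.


v = 214 / (88.2*0.075*0.056) = 577.6914 mm/s


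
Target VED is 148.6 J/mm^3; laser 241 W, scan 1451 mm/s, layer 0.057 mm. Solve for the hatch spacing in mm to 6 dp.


h = 241 / (148.6*1451*0.057) = 0.019609 mm


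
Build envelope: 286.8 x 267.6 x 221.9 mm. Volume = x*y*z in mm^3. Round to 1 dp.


V = 286.8 * 267.6 * 221.9 = 17030310.2 mm^3


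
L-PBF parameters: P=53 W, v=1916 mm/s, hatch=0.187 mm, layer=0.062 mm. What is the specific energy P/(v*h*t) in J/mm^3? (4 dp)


Build rate = 1916 * 0.187 * 0.062 = 22.214104 mm^3/s
SE = 53 / 22.214104 = 2.3859 J/mm^3


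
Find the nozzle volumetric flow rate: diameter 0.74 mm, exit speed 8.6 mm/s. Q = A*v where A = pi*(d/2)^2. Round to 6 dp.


A = pi*(0.74/2)^2 = 0.43008403 mm^2
Q = 0.43008403 * 8.6 = 3.698723 mm^3/s


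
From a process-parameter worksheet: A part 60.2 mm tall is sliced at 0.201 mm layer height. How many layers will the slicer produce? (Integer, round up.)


Layers = ceil(60.2/0.201) = 300


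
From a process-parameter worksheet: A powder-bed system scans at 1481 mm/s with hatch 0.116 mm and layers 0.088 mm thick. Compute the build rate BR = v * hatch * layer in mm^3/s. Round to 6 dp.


Rate = 1481 * 0.116 * 0.088 = 15.118048 mm^3/s


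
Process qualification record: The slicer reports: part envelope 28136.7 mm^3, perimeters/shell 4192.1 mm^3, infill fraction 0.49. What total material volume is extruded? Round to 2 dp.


V_infill = (28136.7 - 4192.1) * 0.49 = 11732.85
V_total = 4192.1 + 11732.85 = 15924.95 mm^3


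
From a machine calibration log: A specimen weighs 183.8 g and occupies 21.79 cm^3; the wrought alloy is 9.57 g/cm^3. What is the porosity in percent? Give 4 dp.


rho_part = 183.8 / 21.79 = 8.43506196 g/cm^3
Porosity = (1 - 8.43506196/9.57)*100 = 11.8593 %


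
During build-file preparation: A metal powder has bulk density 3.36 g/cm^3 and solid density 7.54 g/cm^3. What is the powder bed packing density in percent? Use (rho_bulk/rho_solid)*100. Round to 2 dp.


Packing = (3.36/7.54)*100 = 44.56 %


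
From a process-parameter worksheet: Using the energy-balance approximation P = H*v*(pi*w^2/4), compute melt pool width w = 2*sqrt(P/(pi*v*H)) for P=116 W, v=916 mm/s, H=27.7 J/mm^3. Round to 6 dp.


w = 2*sqrt(116/(pi*916*27.7)) = 0.076295 mm


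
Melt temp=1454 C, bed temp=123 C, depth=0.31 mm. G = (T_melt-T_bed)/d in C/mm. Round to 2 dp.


G = (1454-123)/0.31 = 4293.55 C/mm


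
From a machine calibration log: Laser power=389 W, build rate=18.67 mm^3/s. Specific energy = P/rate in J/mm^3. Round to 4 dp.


SE = 389 / 18.67 = 20.8356 J/mm^3


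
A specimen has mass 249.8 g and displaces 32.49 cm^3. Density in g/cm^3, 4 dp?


rho = 249.8 / 32.49 = 7.6885 g/cm^3


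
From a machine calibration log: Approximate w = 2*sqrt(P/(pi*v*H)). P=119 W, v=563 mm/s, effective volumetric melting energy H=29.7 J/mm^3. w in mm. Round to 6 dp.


w = 2*sqrt(119/(pi*563*29.7)) = 0.095191 mm


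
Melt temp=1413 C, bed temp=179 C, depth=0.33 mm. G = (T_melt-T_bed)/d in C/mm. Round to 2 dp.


G = (1413-179)/0.33 = 3739.39 C/mm


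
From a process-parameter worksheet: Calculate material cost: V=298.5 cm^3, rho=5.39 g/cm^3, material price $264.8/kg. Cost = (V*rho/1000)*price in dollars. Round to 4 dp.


Mass = 298.5*5.39/1000 = 1.608915 kg
Cost = 1.608915 * 264.8 = 426.0407 $


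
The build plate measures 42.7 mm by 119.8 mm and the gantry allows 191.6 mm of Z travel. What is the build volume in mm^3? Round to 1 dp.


V = 42.7 * 119.8 * 191.6 = 980122.1 mm^3


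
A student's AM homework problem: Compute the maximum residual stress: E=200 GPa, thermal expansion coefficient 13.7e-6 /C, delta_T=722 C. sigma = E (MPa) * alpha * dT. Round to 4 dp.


sigma = 200*1000 * 13.7e-6 * 722 = 1978.28 MPa


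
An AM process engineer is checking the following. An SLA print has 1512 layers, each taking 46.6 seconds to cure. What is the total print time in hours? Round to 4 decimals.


t = 1512 * 46.6 / 3600 = 19.572 hrs


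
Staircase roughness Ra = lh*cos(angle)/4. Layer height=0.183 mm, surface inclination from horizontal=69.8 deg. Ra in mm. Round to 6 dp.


Ra = 0.183 * cos(69.8) / 4 = 0.015797 mm


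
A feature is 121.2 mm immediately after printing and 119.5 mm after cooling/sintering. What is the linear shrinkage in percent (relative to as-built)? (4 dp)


Shrinkage = ((121.2-119.5)/121.2)*100 = 1.4026 %


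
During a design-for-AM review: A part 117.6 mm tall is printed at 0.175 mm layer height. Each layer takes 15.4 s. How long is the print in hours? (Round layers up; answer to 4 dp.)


Layers = ceil(117.6/0.175) = 672
t = 672 * 15.4 / 3600 = 2.8747 hrs


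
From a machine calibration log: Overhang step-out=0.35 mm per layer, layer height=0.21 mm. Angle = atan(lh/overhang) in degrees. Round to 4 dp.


angle = atan(0.21/0.35) = 30.9638 degrees


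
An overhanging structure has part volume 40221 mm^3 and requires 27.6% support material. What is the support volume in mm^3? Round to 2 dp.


V_support = 40221 * 0.276 = 11101.0 mm^3


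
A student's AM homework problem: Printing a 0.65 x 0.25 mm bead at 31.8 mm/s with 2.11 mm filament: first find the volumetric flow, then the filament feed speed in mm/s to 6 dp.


Q = 0.65 * 0.25 * 31.8 = 5.1675 mm^3/s
A_fil = pi*(2.11/2)^2 = 3.49667116 mm^2
v_feed = 5.1675 / 3.49667116 = 1.477834 mm/s


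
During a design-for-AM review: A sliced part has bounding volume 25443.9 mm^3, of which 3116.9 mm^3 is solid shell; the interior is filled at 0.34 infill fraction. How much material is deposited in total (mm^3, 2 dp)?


V_infill = (25443.9 - 3116.9) * 0.34 = 7591.18
V_total = 3116.9 + 7591.18 = 10708.08 mm^3


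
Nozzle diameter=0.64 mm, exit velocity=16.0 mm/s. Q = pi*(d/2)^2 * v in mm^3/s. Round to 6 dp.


A = pi*(0.64/2)^2 = 0.32169909 mm^2
Q = 0.32169909 * 16.0 = 5.147185 mm^3/s


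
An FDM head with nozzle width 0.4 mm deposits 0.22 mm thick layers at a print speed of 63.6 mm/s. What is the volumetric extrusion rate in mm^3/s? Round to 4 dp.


Rate = 0.4 * 0.22 * 63.6 = 5.5968 mm^3/s


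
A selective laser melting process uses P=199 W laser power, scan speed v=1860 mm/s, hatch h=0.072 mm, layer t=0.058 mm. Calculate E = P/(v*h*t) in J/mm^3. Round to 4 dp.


E = 199 / (1860*0.072*0.058) = 25.62 J/mm^3


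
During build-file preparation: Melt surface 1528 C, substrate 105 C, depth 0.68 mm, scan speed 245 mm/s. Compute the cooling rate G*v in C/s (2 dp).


G = (1528-105)/0.68 = 2092.64705882 C/mm
CR = 2092.64705882 * 245 = 512698.53 C/s


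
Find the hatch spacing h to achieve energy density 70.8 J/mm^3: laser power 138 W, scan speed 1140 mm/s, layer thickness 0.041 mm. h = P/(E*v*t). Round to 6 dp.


h = 138 / (70.8*1140*0.041) = 0.041702 mm


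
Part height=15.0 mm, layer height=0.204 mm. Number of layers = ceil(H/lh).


Layers = ceil(15.0/0.204) = 74


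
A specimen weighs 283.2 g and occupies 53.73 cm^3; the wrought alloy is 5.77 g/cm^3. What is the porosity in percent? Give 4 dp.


rho_part = 283.2 / 53.73 = 5.27079844 g/cm^3
Porosity = (1 - 5.27079844/5.77)*100 = 8.6517 %


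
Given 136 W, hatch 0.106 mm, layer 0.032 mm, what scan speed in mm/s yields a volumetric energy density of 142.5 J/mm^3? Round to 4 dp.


v = 136 / (142.5*0.106*0.032) = 281.3638 mm/s


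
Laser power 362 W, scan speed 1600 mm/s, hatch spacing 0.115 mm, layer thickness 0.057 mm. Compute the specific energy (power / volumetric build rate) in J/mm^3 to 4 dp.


Build rate = 1600 * 0.115 * 0.057 = 10.488 mm^3/s
SE = 362 / 10.488 = 34.5156 J/mm^3


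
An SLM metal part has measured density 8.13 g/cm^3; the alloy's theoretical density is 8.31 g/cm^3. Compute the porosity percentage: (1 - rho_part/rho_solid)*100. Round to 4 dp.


Porosity = (1-8.13/8.31)*100 = 2.1661 %


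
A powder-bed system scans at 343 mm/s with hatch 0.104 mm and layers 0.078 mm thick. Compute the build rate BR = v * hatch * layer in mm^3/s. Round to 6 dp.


Rate = 343 * 0.104 * 0.078 = 2.782416 mm^3/s


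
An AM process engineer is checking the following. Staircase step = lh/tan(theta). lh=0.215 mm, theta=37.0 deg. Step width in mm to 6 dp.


step = 0.215 / tan(37.0) = 0.285315 mm


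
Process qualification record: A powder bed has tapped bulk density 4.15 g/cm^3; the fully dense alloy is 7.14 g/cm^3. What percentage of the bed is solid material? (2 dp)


Packing = (4.15/7.14)*100 = 58.12 %


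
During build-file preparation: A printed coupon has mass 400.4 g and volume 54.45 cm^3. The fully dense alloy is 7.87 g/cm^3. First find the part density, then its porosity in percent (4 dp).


rho_part = 400.4 / 54.45 = 7.35353535 g/cm^3
Porosity = (1 - 7.35353535/7.87)*100 = 6.5624 %


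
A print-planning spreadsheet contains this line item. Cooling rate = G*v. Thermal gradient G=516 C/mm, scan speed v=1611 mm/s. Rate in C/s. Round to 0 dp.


CR = 516 * 1611 = 831276 C/s


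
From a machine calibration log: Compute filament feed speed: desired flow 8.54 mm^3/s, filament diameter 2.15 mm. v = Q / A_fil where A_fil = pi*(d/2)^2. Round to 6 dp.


A = pi*(2.15/2)^2 = 3.630503
v = 8.54 / 3.630503 = 2.352291 mm/s


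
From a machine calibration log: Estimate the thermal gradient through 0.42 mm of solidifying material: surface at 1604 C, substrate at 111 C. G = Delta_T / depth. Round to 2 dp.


G = (1604-111)/0.42 = 3554.76 C/mm


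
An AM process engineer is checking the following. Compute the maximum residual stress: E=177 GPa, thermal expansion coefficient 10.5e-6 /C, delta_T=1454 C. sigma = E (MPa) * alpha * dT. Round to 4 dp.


sigma = 177*1000 * 10.5e-6 * 1454 = 2702.259 MPa


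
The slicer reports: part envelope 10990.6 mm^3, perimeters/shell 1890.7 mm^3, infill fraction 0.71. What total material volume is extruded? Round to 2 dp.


V_infill = (10990.6 - 1890.7) * 0.71 = 6460.93
V_total = 1890.7 + 6460.93 = 8351.63 mm^3


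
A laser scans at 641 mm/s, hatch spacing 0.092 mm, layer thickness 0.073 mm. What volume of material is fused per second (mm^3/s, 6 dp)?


Rate = 641 * 0.092 * 0.073 = 4.304956 mm^3/s


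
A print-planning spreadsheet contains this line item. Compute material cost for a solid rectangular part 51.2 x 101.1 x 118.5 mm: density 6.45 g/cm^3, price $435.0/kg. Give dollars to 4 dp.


V = 51.2 * 101.1 * 118.5 = 613393.92 mm^3 = 613.39392 cm^3
Mass = 613.39392 * 6.45 / 1000 = 3.95639078 kg
Cost = 3.95639078 * 435.0 = 1721.03 $


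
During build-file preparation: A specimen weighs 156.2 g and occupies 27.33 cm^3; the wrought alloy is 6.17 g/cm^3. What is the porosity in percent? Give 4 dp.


rho_part = 156.2 / 27.33 = 5.71533114 g/cm^3
Porosity = (1 - 5.71533114/6.17)*100 = 7.369 %


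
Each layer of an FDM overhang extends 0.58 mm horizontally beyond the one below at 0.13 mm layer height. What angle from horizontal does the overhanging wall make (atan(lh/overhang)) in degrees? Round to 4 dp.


angle = atan(0.13/0.58) = 12.6334 degrees


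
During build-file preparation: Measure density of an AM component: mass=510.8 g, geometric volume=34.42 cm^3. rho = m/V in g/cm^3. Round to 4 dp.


rho = 510.8 / 34.42 = 14.8402 g/cm^3


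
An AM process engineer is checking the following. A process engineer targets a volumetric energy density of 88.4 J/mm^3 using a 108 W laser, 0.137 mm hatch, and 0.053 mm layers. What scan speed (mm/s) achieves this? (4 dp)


v = 108 / (88.4*0.137*0.053) = 168.2577 mm/s


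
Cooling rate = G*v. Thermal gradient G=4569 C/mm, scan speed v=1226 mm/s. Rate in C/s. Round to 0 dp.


CR = 4569 * 1226 = 5601594 C/s


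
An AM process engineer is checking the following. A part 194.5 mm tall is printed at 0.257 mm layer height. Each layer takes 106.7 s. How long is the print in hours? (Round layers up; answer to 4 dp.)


Layers = ceil(194.5/0.257) = 757
t = 757 * 106.7 / 3600 = 22.4366 hrs


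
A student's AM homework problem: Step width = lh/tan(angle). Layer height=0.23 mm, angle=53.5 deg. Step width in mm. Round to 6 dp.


step = 0.23 / tan(53.5) = 0.170191 mm


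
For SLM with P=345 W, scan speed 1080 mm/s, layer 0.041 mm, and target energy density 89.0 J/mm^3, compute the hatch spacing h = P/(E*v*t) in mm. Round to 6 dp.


h = 345 / (89.0*1080*0.041) = 0.087543 mm


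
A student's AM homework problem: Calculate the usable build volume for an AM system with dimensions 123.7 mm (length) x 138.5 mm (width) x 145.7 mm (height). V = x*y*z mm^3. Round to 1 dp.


V = 123.7 * 138.5 * 145.7 = 2496198.0 mm^3


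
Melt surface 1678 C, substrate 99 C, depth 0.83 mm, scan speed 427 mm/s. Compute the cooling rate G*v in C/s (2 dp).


G = (1678-99)/0.83 = 1902.40963855 C/mm
CR = 1902.40963855 * 427 = 812328.92 C/s


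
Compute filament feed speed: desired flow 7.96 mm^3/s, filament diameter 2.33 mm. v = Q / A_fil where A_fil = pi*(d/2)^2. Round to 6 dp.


A = pi*(2.33/2)^2 = 4.263848
v = 7.96 / 4.263848 = 1.866858 mm/s


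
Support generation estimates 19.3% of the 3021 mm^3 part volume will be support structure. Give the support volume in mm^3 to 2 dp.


V_support = 3021 * 0.193 = 583.05 mm^3


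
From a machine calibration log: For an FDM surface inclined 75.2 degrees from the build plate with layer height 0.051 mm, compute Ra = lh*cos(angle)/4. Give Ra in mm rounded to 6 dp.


Ra = 0.051 * cos(75.2) / 4 = 0.003257 mm


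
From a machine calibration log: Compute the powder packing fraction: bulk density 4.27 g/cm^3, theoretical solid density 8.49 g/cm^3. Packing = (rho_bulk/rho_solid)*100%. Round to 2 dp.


Packing = (4.27/8.49)*100 = 50.29 %


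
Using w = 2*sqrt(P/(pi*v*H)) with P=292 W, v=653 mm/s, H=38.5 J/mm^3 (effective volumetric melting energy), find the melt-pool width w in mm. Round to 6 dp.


w = 2*sqrt(292/(pi*653*38.5)) = 0.121607 mm


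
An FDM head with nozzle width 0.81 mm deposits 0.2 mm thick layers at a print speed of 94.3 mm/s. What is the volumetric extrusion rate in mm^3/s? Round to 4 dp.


Rate = 0.81 * 0.2 * 94.3 = 15.2766 mm^3/s


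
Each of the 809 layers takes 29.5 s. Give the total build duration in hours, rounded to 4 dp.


t = 809 * 29.5 / 3600 = 6.6293 hrs


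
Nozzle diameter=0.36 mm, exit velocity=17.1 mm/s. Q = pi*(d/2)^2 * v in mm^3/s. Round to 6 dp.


A = pi*(0.36/2)^2 = 0.1017876 mm^2
Q = 0.1017876 * 17.1 = 1.740568 mm^3/s


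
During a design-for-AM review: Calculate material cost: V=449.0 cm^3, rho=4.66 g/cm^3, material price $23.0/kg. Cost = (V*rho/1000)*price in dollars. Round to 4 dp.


Mass = 449.0*4.66/1000 = 2.09234 kg
Cost = 2.09234 * 23.0 = 48.1238 $


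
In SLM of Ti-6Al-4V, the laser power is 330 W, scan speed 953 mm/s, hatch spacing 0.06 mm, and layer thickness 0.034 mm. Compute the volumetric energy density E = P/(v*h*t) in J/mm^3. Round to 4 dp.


E = 330 / (953*0.06*0.034) = 169.7426 J/mm^3


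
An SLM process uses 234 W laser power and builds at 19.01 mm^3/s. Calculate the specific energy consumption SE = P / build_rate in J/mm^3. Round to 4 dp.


SE = 234 / 19.01 = 12.3093 J/mm^3


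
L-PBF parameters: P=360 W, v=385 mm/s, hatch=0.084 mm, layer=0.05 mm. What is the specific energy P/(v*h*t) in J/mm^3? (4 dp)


Build rate = 385 * 0.084 * 0.05 = 1.617 mm^3/s
SE = 360 / 1.617 = 222.6345 J/mm^3


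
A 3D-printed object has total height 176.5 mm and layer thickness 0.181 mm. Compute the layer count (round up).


Layers = ceil(176.5/0.181) = 976


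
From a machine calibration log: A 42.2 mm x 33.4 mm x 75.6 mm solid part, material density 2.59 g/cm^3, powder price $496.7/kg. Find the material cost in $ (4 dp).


V = 42.2 * 33.4 * 75.6 = 106556.688 mm^3 = 106.556688 cm^3
Mass = 106.556688 * 2.59 / 1000 = 0.27598182 kg
Cost = 0.27598182 * 496.7 = 137.0802 $


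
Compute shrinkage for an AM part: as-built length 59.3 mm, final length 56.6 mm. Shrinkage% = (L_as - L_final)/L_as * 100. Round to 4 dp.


Shrinkage = ((59.3-56.6)/59.3)*100 = 4.5531 %


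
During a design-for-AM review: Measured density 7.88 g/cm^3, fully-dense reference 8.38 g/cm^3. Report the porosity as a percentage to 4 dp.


Porosity = (1-7.88/8.38)*100 = 5.9666 %


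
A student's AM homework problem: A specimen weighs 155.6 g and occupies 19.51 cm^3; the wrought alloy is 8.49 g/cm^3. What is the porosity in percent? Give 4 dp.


rho_part = 155.6 / 19.51 = 7.97539723 g/cm^3
Porosity = (1 - 7.97539723/8.49)*100 = 6.0613 %


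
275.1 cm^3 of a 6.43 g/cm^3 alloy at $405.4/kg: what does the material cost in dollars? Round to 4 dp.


Mass = 275.1*6.43/1000 = 1.768893 kg
Cost = 1.768893 * 405.4 = 717.1092 $


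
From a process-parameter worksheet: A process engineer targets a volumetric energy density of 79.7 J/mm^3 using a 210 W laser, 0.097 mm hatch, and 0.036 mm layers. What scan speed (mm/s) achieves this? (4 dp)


v = 210 / (79.7*0.097*0.036) = 754.5478 mm/s


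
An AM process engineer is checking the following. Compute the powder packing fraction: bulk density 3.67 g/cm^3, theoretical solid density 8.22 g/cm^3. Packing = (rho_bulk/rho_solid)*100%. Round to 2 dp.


Packing = (3.67/8.22)*100 = 44.65 %


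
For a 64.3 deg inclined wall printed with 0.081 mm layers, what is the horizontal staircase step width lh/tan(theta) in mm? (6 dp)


step = 0.081 / tan(64.3) = 0.038983 mm


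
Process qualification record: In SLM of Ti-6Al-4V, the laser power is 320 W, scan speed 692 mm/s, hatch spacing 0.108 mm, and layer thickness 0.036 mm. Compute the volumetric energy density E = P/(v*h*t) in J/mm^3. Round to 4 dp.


E = 320 / (692*0.108*0.036) = 118.9372 J/mm^3


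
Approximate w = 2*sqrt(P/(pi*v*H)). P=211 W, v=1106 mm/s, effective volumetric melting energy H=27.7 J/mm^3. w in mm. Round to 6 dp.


w = 2*sqrt(211/(pi*1106*27.7)) = 0.093644 mm


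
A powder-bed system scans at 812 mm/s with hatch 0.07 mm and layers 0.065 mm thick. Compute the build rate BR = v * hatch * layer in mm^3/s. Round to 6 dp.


Rate = 812 * 0.07 * 0.065 = 3.6946 mm^3/s


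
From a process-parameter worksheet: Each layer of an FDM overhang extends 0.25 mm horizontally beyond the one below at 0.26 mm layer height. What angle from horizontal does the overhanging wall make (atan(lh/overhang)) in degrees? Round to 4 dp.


angle = atan(0.26/0.25) = 46.1233 degrees


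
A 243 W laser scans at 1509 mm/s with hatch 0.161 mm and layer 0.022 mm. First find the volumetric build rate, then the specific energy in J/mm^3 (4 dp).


Build rate = 1509 * 0.161 * 0.022 = 5.344878 mm^3/s
SE = 243 / 5.344878 = 45.4641 J/mm^3


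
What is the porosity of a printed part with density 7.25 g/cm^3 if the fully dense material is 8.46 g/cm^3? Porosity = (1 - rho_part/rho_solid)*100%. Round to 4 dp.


Porosity = (1-7.25/8.46)*100 = 14.3026 %


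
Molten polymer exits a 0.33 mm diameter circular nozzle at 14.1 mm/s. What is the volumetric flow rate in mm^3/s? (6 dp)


A = pi*(0.33/2)^2 = 0.08552986 mm^2
Q = 0.08552986 * 14.1 = 1.205971 mm^3/s


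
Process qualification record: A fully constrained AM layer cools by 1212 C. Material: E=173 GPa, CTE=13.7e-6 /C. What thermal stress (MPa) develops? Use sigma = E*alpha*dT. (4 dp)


sigma = 173*1000 * 13.7e-6 * 1212 = 2872.5612 MPa


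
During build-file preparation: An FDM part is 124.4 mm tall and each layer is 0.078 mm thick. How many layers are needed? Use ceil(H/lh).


Layers = ceil(124.4/0.078) = 1595


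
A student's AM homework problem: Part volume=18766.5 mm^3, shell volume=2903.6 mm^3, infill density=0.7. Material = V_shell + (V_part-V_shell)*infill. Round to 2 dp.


V_infill = (18766.5 - 2903.6) * 0.7 = 11104.03
V_total = 2903.6 + 11104.03 = 14007.63 mm^3


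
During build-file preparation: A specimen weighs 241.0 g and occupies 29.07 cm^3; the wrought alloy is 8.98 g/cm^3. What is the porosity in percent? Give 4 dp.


rho_part = 241.0 / 29.07 = 8.29033368 g/cm^3
Porosity = (1 - 8.29033368/8.98)*100 = 7.68 %


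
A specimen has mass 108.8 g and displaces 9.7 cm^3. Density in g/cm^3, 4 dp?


rho = 108.8 / 9.7 = 11.2165 g/cm^3


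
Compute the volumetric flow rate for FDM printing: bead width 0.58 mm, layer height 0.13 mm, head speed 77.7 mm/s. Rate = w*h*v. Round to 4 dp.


Rate = 0.58 * 0.13 * 77.7 = 5.8586 mm^3/s


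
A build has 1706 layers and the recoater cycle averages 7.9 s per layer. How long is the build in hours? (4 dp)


t = 1706 * 7.9 / 3600 = 3.7437 hrs


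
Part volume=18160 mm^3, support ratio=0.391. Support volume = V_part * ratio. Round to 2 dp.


V_support = 18160 * 0.391 = 7100.56 mm^3


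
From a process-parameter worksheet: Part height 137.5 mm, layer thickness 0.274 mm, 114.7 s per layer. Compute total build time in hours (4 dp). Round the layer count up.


Layers = ceil(137.5/0.274) = 502
t = 502 * 114.7 / 3600 = 15.9943 hrs


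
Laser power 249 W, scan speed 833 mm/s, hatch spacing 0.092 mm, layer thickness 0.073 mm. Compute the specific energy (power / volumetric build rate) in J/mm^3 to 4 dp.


Build rate = 833 * 0.092 * 0.073 = 5.594428 mm^3/s
SE = 249 / 5.594428 = 44.5086 J/mm^3


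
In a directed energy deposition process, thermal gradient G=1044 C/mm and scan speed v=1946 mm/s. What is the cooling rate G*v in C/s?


CR = 1044 * 1946 = 2031624 C/s


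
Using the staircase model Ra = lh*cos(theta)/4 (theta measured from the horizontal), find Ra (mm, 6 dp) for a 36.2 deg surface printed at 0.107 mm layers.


Ra = 0.107 * cos(36.2) / 4 = 0.021586 mm


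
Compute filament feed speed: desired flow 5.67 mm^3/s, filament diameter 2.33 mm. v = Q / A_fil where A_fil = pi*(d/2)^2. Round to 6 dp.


A = pi*(2.33/2)^2 = 4.263848
v = 5.67 / 4.263848 = 1.329785 mm/s


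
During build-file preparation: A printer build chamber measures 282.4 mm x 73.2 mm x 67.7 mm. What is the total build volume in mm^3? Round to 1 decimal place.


V = 282.4 * 73.2 * 67.7 = 1399472.7 mm^3


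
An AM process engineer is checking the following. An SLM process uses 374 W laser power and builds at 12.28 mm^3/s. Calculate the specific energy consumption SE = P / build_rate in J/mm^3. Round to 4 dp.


SE = 374 / 12.28 = 30.456 J/mm^3


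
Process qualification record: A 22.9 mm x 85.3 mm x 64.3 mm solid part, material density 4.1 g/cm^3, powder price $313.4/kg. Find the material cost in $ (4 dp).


V = 22.9 * 85.3 * 64.3 = 125601.691 mm^3 = 125.601691 cm^3
Mass = 125.601691 * 4.1 / 1000 = 0.51496693 kg
Cost = 0.51496693 * 313.4 = 161.3906 $


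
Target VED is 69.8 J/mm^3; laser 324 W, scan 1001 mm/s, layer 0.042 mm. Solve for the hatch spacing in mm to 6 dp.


h = 324 / (69.8*1001*0.042) = 0.110409 mm


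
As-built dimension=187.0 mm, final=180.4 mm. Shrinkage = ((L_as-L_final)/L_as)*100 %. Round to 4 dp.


Shrinkage = ((187.0-180.4)/187.0)*100 = 3.5294 %


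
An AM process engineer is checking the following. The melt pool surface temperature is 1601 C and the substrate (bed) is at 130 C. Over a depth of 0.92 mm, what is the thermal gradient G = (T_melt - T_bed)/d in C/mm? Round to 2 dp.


G = (1601-130)/0.92 = 1598.91 C/mm


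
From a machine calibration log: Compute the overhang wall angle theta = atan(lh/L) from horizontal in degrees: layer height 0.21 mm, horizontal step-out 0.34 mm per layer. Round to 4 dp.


angle = atan(0.21/0.34) = 31.7014 degrees


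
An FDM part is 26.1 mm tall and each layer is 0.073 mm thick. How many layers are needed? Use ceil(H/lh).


Layers = ceil(26.1/0.073) = 358


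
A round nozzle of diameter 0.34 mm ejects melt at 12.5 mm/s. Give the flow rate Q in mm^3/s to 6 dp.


A = pi*(0.34/2)^2 = 0.09079203 mm^2
Q = 0.09079203 * 12.5 = 1.1349 mm^3/s


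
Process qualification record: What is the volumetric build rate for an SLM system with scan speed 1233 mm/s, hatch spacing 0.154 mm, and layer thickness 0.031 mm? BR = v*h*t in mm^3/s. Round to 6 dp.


Rate = 1233 * 0.154 * 0.031 = 5.886342 mm^3/s


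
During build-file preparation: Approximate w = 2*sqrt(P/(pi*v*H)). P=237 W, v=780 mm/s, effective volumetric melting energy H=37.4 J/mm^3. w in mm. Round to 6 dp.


w = 2*sqrt(237/(pi*780*37.4)) = 0.101706 mm


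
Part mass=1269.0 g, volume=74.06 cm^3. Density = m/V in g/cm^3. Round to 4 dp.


rho = 1269.0 / 74.06 = 17.1348 g/cm^3


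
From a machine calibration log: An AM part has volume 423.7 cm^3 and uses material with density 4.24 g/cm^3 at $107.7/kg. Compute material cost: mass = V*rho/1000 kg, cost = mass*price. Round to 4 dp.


Mass = 423.7*4.24/1000 = 1.796488 kg
Cost = 1.796488 * 107.7 = 193.4818 $


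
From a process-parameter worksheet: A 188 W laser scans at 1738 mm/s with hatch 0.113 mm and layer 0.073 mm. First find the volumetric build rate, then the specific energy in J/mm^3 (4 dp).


Build rate = 1738 * 0.113 * 0.073 = 14.336762 mm^3/s
SE = 188 / 14.336762 = 13.1131 J/mm^3


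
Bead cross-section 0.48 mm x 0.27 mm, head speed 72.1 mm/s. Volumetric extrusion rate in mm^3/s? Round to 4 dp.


Rate = 0.48 * 0.27 * 72.1 = 9.3442 mm^3/s


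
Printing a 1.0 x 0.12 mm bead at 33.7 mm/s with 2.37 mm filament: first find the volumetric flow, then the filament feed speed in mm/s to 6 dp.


Q = 1.0 * 0.12 * 33.7 = 4.044 mm^3/s
A_fil = pi*(2.37/2)^2 = 4.41150294 mm^2
v_feed = 4.044 / 4.41150294 = 0.916694 mm/s


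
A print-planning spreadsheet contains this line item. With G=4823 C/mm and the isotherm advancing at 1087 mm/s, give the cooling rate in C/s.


CR = 4823 * 1087 = 5242601 C/s


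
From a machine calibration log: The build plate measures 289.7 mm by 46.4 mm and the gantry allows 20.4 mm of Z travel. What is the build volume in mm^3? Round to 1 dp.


V = 289.7 * 46.4 * 20.4 = 274218.4 mm^3


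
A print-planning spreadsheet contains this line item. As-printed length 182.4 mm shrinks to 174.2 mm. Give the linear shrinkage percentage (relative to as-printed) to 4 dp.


Shrinkage = ((182.4-174.2)/182.4)*100 = 4.4956 %
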